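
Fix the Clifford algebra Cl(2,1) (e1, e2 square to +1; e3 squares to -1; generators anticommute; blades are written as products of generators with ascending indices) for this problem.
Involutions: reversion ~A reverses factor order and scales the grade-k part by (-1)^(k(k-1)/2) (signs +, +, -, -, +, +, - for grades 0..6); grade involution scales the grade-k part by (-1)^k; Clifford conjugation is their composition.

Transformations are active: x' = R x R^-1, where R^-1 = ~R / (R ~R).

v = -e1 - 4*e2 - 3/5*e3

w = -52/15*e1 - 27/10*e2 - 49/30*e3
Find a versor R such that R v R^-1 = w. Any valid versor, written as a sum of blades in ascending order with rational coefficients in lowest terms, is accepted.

Why this works: both vectors square to 416/25, so q(v) = q(w) and R = v + w = -67/15*e1 - 67/10*e2 - 67/30*e3 carries v to w — its own direction survives, the complement (v - w)/2 flips.
Answer: -67/15*e1 - 67/10*e2 - 67/30*e3


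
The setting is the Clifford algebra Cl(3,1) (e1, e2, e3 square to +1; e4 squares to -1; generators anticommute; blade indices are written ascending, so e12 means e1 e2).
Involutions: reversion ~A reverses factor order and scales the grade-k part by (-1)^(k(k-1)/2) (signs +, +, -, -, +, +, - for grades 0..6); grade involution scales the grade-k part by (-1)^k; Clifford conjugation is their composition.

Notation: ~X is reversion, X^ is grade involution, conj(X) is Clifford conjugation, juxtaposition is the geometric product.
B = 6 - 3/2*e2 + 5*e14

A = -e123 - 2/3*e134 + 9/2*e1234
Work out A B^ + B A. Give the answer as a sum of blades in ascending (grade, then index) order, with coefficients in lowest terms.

first term: 10/3*e3 + 3/2*e13 + 45/2*e23 - 6*e123 + 11/4*e134 - 5*e234 + 26*e1234
second term: 10/3*e3 - 3/2*e13 + 45/2*e23 - 6*e123 + 11/4*e134 + 5*e234 + 26*e1234
Answer: 20/3*e3 + 45*e23 - 12*e123 + 11/2*e134 + 52*e1234


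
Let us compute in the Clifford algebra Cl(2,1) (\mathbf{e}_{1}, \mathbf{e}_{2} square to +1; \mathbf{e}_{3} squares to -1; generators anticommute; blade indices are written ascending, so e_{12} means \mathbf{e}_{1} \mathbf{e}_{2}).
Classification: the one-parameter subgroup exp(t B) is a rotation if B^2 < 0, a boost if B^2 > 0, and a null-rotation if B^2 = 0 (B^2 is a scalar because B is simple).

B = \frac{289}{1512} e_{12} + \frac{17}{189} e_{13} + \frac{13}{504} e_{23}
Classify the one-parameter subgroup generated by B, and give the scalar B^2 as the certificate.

B^2 term by term: the squares give (\frac{289}{1512})^2*(e_{12})^2 + (\frac{17}{189})^2*(e_{13})^2 + (\frac{13}{504})^2*(e_{23})^2 = \frac{83521}{2286144}*(-1) + \frac{289}{35721}*(+1) + \frac{169}{254016}*(+1) = -\frac{1}{36} (each basis 2-blade squares to minus the product of its generators' squares); cross terms between blades sharing an index anticommute and cancel. So B^2 = -\frac{1}{36}.
Answer: rotation, certificate B^2 = -\frac{1}{36}. Why this suffices: the scalar -\frac{1}{36} survives any versor conjugation, so its sign alone determines the class however B is presented.


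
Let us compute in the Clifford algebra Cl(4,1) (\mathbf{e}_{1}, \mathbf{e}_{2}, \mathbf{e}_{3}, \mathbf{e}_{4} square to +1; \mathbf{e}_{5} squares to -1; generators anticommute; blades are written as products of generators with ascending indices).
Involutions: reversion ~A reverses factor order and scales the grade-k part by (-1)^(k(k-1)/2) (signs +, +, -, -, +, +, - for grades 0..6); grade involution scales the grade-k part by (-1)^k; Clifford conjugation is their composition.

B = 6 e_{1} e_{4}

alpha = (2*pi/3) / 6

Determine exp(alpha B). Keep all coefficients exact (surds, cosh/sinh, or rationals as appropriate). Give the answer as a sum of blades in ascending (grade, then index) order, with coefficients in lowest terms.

B^2 = (6)^2*(e_{1} e_{4})^2 = 36*(-1) = -36 (a basis 2-blade squares to minus the product of its generators' squares).
B^2 = -36 — the negative square puts this in the circular regime; l = 6, alpha*l = \frac{2 \pi}{3}, so exp(alpha B) = cos(\frac{2 \pi}{3}) + (sin(\frac{2 \pi}{3})/6)*B = - \frac{1}{2} + (\frac{\sqrt{3}}{12})*B.
Answer: - \frac{1}{2} + \frac{\sqrt{3}}{2} e_{1} e_{4}


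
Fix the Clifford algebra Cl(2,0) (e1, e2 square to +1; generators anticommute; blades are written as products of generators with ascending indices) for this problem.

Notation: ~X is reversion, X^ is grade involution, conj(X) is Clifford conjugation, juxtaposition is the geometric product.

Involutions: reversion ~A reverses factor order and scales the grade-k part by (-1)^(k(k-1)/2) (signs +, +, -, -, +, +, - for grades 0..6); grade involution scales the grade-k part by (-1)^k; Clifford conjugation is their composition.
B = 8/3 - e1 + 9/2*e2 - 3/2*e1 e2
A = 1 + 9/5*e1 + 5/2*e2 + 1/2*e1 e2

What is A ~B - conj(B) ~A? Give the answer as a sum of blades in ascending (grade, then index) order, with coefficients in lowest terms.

first term: 341/30 + 23/10*e1 + 431/30*e2 + 403/30*e1 e2
second term: -181/30 + 73/10*e1 - 31/30*e2 + 323/30*e1 e2
Answer: 87/5 - 5*e1 + 77/5*e2 + 8/3*e1 e2


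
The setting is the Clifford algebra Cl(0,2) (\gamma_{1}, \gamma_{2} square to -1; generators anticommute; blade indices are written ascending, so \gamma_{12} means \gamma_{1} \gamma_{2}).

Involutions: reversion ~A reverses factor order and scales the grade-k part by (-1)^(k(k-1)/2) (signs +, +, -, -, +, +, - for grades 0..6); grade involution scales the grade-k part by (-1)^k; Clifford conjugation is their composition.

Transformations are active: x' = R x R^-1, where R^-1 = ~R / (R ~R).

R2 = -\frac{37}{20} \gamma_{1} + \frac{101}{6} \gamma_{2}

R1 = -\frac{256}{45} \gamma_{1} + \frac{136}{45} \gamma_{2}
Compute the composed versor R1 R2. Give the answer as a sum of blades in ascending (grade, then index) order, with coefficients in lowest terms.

Distribute over the terms of R1 (each basis-blade product reordered to ascending indices, repeated generators contracted through their squares):
(-\frac{256}{45} \gamma_{1}) R2 = -\frac{2368}{225} - \frac{12928}{135} \gamma_{12}
(\frac{136}{45} \gamma_{2}) R2 = -\frac{6868}{135} + \frac{1258}{225} \gamma_{12}
Summing the partial products and collecting blades:
Answer: -\frac{41444}{675} - \frac{60866}{675} \gamma_{12}


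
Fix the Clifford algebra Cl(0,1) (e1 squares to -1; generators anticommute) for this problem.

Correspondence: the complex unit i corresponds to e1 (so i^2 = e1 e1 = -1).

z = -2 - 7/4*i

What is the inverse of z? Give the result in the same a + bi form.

In blades: z = -2 - 7/4*e1.
With qbar = -2 + 7/4*e1 (scalar fixed, mapped units negated), z qbar = 113/16 (the sum of squared coefficients), so z^-1 = qbar / (113/16) = -32/113 + 28/113*e1; translating back:
Answer: -32/113 + 28/113*i


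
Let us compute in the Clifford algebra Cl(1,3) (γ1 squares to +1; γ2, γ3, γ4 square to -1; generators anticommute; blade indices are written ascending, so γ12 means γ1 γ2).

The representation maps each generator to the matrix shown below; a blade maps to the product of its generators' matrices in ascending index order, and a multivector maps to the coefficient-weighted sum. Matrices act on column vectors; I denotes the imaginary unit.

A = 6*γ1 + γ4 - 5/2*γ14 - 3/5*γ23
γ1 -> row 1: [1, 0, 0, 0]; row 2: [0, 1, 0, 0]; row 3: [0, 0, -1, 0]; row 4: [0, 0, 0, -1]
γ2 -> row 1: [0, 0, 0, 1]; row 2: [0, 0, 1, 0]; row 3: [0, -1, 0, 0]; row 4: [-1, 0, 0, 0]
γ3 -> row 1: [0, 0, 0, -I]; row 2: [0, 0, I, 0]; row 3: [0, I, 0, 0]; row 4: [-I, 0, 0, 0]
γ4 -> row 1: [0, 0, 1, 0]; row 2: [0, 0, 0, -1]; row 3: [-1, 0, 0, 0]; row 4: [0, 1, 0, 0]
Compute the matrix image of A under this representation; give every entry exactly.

Bivector images (products of the table entries): rho(γ14) = rho(γ1)rho(γ4) = row 1: [0, 0, 1, 0]; row 2: [0, 0, 0, -1]; row 3: [1, 0, 0, 0]; row 4: [0, -1, 0, 0]; rho(γ23) = rho(γ2)rho(γ3) = row 1: [-I, 0, 0, 0]; row 2: [0, I, 0, 0]; row 3: [0, 0, -I, 0]; row 4: [0, 0, 0, I].
M = (6)*rho(γ1) + (1)*rho(γ4) + (-5/2)*rho(γ14) + (-3/5)*rho(γ23), summed entrywise:
Answer: row 1: [6 + 3*I/5, 0, -3/2, 0]; row 2: [0, 6 - 3*I/5, 0, 3/2]; row 3: [-7/2, 0, -6 + 3*I/5, 0]; row 4: [0, 7/2, 0, -6 - 3*I/5]


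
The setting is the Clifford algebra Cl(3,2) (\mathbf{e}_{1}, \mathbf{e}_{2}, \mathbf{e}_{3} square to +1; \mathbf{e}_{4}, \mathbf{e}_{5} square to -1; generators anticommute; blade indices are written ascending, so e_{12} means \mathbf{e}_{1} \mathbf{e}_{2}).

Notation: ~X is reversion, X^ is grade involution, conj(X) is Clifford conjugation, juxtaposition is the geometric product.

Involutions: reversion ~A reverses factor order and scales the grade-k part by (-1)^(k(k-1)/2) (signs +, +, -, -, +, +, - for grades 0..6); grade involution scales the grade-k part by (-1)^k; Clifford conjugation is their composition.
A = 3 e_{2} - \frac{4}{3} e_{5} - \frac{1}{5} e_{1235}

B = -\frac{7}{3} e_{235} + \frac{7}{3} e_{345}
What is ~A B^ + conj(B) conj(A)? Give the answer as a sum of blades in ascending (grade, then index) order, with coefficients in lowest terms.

first term: -\frac{7}{15} e_{1} + \frac{28}{9} e_{23} - \frac{28}{9} e_{34} + 7 e_{35} - \frac{7}{15} e_{124} - 7 e_{2345}
second term: -\frac{7}{15} e_{1} + \frac{28}{9} e_{23} - \frac{28}{9} e_{34} + 7 e_{35} + \frac{7}{15} e_{124} + 7 e_{2345}
Answer: -\frac{14}{15} e_{1} + \frac{56}{9} e_{23} - \frac{56}{9} e_{34} + 14 e_{35}


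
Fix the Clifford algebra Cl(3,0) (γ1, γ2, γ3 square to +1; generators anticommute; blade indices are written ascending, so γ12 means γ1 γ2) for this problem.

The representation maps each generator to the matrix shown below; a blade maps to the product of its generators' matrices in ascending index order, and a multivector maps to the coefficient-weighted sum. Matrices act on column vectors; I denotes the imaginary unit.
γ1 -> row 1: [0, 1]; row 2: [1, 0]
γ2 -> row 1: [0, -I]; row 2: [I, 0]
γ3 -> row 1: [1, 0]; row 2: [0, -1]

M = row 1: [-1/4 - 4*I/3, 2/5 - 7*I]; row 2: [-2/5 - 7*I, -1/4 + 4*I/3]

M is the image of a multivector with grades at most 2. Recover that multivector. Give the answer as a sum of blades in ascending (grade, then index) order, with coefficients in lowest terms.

Method: 1, rho(γ1), rho(γ2), rho(γ3) form a trace-orthogonal basis of the 2x2 complex matrices (tr(X Y) = 2 if X = Y, else 0), so M = m0*1 + m1*rho(γ1) + m2*rho(γ2) + m3*rho(γ3) with m0 = tr(M)/2 = -1/4, m1 = tr(M rho(γ1))/2 = -7*I, m2 = tr(M rho(γ2))/2 = 2*I/5, m3 = tr(M rho(γ3))/2 = -4*I/3.
Multiplying table entries, the bivector images are rho(γ12) = I*rho(γ3), rho(γ13) = -I*rho(γ2), rho(γ23) = I*rho(γ1); with real blade coefficients the real parts of m0..m3 are the coefficients of 1, γ1, γ2, γ3 and the imaginary parts give the bivectors (γ23: Im m1, γ13: -Im m2, γ12: Im m3).
Answer: -1/4 - 4/3*γ12 - 2/5*γ13 - 7*γ23


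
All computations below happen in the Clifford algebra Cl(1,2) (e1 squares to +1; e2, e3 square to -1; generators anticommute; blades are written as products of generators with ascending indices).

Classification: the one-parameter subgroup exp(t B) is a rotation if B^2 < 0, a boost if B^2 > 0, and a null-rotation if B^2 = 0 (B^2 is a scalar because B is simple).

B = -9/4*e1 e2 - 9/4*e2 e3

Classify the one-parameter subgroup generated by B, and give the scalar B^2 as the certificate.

B^2 term by term: the squares give (-9/4)^2*(e1 e2)^2 + (-9/4)^2*(e2 e3)^2 = 81/16*(+1) + 81/16*(-1) = 0 (each basis 2-blade squares to minus the product of its generators' squares); cross terms between blades sharing an index anticommute and cancel. So B^2 = 0.
Answer: null-rotation, certificate B^2 = 0. The invariant at work: B^2 = 0 is unchanged by conjugation, hence its sign classifies the subgroup whatever basis B is written in.


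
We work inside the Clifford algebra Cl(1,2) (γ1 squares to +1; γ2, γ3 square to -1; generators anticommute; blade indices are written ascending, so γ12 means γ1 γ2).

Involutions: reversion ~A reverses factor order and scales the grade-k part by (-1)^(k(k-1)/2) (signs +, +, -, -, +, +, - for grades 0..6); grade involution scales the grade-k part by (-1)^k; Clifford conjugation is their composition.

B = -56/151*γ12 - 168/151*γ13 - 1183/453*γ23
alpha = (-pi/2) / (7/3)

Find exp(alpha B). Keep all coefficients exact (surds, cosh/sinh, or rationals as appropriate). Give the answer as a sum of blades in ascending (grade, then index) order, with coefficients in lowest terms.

B^2 term by term: the squares give (-56/151)^2*(γ12)^2 + (-168/151)^2*(γ13)^2 + (-1183/453)^2*(γ23)^2 = 3136/22801*(+1) + 28224/22801*(+1) + 1399489/205209*(-1) = -49/9 (each basis 2-blade squares to minus the product of its generators' squares); cross terms between blades sharing an index anticommute and cancel. So B^2 = -49/9.
B^2 = -49/9 — the negative square puts this in the circular regime; l = 7/3, alpha*l = -pi/2, so exp(alpha B) = cos(-pi/2) + (sin(-pi/2)/(7/3))*B = 0 + (-3/7)*B.
Answer: 24/151*γ12 + 72/151*γ13 + 169/151*γ23


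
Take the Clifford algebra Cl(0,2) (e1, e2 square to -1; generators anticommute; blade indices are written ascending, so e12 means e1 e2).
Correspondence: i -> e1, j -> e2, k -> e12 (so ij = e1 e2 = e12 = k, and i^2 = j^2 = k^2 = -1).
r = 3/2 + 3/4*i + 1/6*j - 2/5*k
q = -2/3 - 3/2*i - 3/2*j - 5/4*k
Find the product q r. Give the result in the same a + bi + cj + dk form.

In blades: q = -2/3 - 3/2*e1 - 3/2*e2 - 5/4*e12, r = 3/2 + 3/4*e1 + 1/6*e2 - 2/5*e12.
Distribute q over r term by term (generator squares from the signature, products reordered to ascending indices): (-2/3)*r = -1 - 1/2*e1 - 1/9*e2 + 4/15*e12; (-3/2*e1)*r = 9/8 - 9/4*e1 - 3/5*e2 - 1/4*e12; (-3/2*e2)*r = 1/4 + 3/5*e1 - 9/4*e2 + 9/8*e12; (-5/4*e12)*r = -1/2 + 5/24*e1 - 15/16*e2 - 15/8*e12.
Sum: -1/8 - 233/120*e1 - 2807/720*e2 - 11/15*e12; translating back through the correspondence:
Answer: -1/8 - 233/120*i - 2807/720*j - 11/15*k


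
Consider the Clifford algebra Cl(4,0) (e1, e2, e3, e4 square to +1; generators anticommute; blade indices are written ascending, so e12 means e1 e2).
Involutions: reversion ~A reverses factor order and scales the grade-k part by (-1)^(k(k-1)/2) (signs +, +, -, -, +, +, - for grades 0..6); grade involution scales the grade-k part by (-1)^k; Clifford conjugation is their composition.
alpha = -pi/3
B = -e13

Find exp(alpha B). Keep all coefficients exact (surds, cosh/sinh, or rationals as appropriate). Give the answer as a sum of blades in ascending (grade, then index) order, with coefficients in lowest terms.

B^2 = (-1)^2*(e13)^2 = 1*(-1) = -1 (a basis 2-blade squares to minus the product of its generators' squares).
B^2 = -1 — a negative square means the series sums to a rotation: l = 1, alpha*l = -pi/3, so exp(alpha B) = cos(-pi/3) + (sin(-pi/3)/1)*B = 1/2 + (-sqrt(3)/2)*B.
Answer: 1/2 + sqrt(3)/2*e13


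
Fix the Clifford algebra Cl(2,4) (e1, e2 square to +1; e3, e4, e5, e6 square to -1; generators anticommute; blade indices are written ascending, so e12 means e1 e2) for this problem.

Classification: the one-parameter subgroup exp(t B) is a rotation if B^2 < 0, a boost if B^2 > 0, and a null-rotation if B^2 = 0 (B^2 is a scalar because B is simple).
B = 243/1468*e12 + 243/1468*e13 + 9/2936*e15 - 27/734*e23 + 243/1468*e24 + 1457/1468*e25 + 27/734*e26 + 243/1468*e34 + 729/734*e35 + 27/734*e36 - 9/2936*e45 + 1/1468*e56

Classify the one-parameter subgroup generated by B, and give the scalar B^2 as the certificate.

B^2 term by term: the squares give (243/1468)^2*(e12)^2 + (243/1468)^2*(e13)^2 + (9/2936)^2*(e15)^2 + (-27/734)^2*(e23)^2 + (243/1468)^2*(e24)^2 + (1457/1468)^2*(e25)^2 + (27/734)^2*(e26)^2 + (243/1468)^2*(e34)^2 + (729/734)^2*(e35)^2 + (27/734)^2*(e36)^2 + (-9/2936)^2*(e45)^2 + (1/1468)^2*(e56)^2 = 59049/2155024*(-1) + 59049/2155024*(+1) + 81/8620096*(+1) + 729/538756*(+1) + 59049/2155024*(+1) + 2122849/2155024*(+1) + 729/538756*(+1) + 59049/2155024*(-1) + 531441/538756*(-1) + 729/538756*(-1) + 81/8620096*(-1) + 1/2155024*(-1) = 0 (each basis 2-blade squares to minus the product of its generators' squares); cross terms between blades sharing an index anticommute and cancel; the commuting (index-disjoint) pairs give grade-4 terms 2*c*c'*(blade product), which cancel blade by blade — e1234: 59049/1077512 - 59049/1077512 = 0; e1235: 177147/538756 - 354051/1077512 - 243/1077512 = 0; e1236: 6561/538756 - 6561/538756 = 0; e1245: -2187/2155024 + 2187/2155024 = 0; e1256: 243/1077512 - 243/1077512 = 0; e1345: -2187/2155024 + 2187/2155024 = 0; e1356: 243/1077512 - 243/1077512 = 0; e2345: 243/1077512 - 177147/538756 + 354051/1077512 = 0; e2346: -6561/538756 + 6561/538756 = 0; e2356: -27/538756 - 39339/538756 + 19683/269378 = 0; e2456: 243/1077512 - 243/1077512 = 0; e3456: 243/1077512 - 243/1077512 = 0 — confirming B is simple. So B^2 = 0.
Answer: null-rotation, certificate B^2 = 0. Certificate logic: 0 is a conjugation-invariant scalar, so its sign fixes rotation versus boost versus null-rotation outright.


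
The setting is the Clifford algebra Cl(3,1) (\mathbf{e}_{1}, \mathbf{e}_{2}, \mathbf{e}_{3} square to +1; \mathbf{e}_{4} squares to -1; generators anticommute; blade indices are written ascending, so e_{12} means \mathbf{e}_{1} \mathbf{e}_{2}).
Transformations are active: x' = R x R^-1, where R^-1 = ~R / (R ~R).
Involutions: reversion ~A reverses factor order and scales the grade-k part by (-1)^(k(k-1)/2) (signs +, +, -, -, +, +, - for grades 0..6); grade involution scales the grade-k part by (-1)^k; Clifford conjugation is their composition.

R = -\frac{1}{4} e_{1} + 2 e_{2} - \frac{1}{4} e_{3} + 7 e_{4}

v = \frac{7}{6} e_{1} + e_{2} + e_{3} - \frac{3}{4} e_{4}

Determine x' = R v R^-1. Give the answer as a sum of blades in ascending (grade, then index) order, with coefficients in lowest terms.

~R = -\frac{1}{4} e_{1} + 2 e_{2} - \frac{1}{4} e_{3} + 7 e_{4}, and R ~R = -\frac{359}{8}, so R^-1 = ~R / (-\frac{359}{8}).
R v = \frac{161}{24} - \frac{31}{12} e_{12} + \frac{1}{24} e_{13} - \frac{383}{48} e_{14} + \frac{9}{4} e_{23} - \frac{17}{2} e_{24} - \frac{109}{16} e_{34}
Answer: -\frac{392}{359} e_{1} - \frac{1721}{1077} e_{2} - \frac{1993}{2154} e_{3} - \frac{5785}{4308} e_{4}


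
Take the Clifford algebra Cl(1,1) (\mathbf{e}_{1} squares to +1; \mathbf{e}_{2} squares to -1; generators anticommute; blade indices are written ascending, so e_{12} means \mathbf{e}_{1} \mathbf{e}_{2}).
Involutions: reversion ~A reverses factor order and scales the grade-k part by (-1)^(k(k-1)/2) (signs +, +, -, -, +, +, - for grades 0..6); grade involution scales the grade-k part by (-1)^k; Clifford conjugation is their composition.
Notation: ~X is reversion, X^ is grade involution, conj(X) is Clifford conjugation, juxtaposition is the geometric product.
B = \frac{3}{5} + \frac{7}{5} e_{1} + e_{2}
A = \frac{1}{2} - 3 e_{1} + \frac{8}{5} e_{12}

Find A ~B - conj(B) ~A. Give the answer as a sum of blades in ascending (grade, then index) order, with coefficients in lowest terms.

first term: -\frac{39}{10} - \frac{27}{10} e_{1} - \frac{87}{50} e_{2} - \frac{51}{25} e_{12}
second term: \frac{9}{2} - \frac{9}{10} e_{1} + \frac{87}{50} e_{2} - \frac{99}{25} e_{12}
Answer: -\frac{42}{5} - \frac{9}{5} e_{1} - \frac{87}{25} e_{2} + \frac{48}{25} e_{12}


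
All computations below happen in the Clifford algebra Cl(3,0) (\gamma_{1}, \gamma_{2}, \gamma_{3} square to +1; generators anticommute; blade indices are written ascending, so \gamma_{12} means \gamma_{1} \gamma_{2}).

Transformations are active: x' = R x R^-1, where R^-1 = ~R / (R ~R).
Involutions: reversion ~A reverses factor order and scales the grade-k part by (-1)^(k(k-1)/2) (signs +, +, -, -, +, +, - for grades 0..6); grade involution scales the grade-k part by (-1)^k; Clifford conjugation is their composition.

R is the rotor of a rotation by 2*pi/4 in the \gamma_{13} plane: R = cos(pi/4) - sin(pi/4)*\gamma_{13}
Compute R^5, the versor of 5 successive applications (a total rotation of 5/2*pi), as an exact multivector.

Because a rotor carries half the rotation angle, composing 5 copies of this \gamma_{13}-plane rotor multiplies the phase: 5*(pi/4) = \frac{5 \pi}{4}, hence R^5 = cos(\frac{5 \pi}{4}) - sin(\frac{5 \pi}{4})*\gamma_{13}.
cos(\frac{5 \pi}{4}) = - \frac{\sqrt{2}}{2} and sin(\frac{5 \pi}{4}) = - \frac{\sqrt{2}}{2}, so R^5 = - \frac{\sqrt{2}}{2} + \frac{\sqrt{2}}{2} \gamma_{13}. The net rotation is 1/2*pi (after discarding 1 full turn, each of which contributes a factor -1 to the rotor); the rotor keeps the half-angle phase exactly.
Answer: - \frac{\sqrt{2}}{2} + \frac{\sqrt{2}}{2} \gamma_{13}


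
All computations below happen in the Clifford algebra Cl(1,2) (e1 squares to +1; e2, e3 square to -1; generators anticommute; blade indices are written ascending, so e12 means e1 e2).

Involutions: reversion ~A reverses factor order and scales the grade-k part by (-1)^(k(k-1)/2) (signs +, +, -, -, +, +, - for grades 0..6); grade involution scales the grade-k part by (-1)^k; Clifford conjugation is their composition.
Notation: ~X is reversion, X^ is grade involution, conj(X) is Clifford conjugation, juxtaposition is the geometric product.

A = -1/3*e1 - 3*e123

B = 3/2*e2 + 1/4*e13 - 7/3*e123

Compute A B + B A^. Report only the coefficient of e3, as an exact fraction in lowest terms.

first term: -7 + 3/4*e2 - 1/12*e3 - 1/2*e12 - 9/2*e13 + 7/9*e23
second term: 7 - 3/4*e2 - 1/12*e3 - 1/2*e12 + 9/2*e13 - 7/9*e23
Answer: -1/6


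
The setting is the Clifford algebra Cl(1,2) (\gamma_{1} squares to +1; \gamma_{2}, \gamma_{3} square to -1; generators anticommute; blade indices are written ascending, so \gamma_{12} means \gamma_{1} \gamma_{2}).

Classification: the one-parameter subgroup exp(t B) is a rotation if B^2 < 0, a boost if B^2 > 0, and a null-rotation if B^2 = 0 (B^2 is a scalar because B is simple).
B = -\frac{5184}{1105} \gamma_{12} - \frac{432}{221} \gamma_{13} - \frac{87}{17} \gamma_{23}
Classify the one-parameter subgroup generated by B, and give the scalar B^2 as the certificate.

B^2 term by term: the squares give (-\frac{5184}{1105})^2*(\gamma_{12})^2 + (-\frac{432}{221})^2*(\gamma_{13})^2 + (-\frac{87}{17})^2*(\gamma_{23})^2 = \frac{26873856}{1221025}*(+1) + \frac{186624}{48841}*(+1) + \frac{7569}{289}*(-1) = -\frac{9}{25} (each basis 2-blade squares to minus the product of its generators' squares); cross terms between blades sharing an index anticommute and cancel. So B^2 = -\frac{9}{25}.
Answer: rotation, certificate B^2 = -\frac{9}{25}. Certificate logic: -\frac{9}{25} is a conjugation-invariant scalar, so its sign fixes rotation versus boost versus null-rotation outright.


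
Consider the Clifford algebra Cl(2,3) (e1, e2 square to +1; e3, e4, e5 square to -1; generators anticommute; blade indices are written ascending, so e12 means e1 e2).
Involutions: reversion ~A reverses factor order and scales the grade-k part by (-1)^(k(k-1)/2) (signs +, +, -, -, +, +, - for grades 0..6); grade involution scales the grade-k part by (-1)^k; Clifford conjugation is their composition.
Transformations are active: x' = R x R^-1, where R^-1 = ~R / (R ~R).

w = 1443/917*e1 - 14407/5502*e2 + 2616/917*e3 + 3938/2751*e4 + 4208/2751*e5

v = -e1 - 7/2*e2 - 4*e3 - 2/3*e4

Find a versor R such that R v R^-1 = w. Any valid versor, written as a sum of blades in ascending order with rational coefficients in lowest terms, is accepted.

Sketch: the shared square -115/36 makes R = v + w = 526/917*e1 - 16832/2751*e2 - 1052/917*e3 + 2104/2751*e4 + 4208/2751*e5 the natural versor; its sandwich fixes that direction, negates (v - w)/2, and sends v to w.
Answer: 526/917*e1 - 16832/2751*e2 - 1052/917*e3 + 2104/2751*e4 + 4208/2751*e5


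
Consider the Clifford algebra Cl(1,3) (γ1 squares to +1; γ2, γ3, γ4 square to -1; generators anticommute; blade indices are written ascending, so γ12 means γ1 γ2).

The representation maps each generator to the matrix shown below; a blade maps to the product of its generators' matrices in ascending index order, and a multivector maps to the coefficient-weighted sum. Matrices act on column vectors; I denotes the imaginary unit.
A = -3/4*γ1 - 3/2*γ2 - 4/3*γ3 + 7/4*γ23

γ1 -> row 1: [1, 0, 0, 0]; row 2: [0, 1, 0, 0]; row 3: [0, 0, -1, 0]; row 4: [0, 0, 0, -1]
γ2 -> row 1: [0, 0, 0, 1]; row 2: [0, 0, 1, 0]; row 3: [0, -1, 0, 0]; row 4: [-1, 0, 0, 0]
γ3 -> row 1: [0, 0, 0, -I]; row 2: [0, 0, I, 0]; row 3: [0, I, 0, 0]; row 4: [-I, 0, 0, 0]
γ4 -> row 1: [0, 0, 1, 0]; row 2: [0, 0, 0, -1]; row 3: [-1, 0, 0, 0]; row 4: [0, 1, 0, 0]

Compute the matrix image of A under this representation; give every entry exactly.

Bivector images (products of the table entries): rho(γ23) = rho(γ2)rho(γ3) = row 1: [-I, 0, 0, 0]; row 2: [0, I, 0, 0]; row 3: [0, 0, -I, 0]; row 4: [0, 0, 0, I].
M = (-3/4)*rho(γ1) + (-3/2)*rho(γ2) + (-4/3)*rho(γ3) + (7/4)*rho(γ23), summed entrywise:
Answer: row 1: [-3/4 - 7*I/4, 0, 0, -3/2 + 4*I/3]; row 2: [0, -3/4 + 7*I/4, -3/2 - 4*I/3, 0]; row 3: [0, 3/2 - 4*I/3, 3/4 - 7*I/4, 0]; row 4: [3/2 + 4*I/3, 0, 0, 3/4 + 7*I/4]


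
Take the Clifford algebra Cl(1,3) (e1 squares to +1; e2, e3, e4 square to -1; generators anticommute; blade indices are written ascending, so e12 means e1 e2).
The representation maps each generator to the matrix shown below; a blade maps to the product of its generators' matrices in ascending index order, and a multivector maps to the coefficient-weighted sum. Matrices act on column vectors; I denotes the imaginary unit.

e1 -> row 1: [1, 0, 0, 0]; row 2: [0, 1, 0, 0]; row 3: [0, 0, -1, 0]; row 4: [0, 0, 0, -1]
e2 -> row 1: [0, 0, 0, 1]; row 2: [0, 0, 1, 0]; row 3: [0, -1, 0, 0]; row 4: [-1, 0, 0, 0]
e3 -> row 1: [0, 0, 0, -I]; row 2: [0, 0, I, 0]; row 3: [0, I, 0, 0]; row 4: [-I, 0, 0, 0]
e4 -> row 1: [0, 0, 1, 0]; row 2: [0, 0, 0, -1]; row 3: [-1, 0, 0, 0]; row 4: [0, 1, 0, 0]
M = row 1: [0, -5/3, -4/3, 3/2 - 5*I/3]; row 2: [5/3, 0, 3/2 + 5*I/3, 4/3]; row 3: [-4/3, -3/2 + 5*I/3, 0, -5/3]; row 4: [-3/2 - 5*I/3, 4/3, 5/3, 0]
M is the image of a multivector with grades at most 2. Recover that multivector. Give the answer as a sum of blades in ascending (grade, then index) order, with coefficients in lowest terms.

Method: the blade images are trace-orthogonal — tr(rho(e_A) rho(e_B)^-1) = 4 if A = B and 0 otherwise — and rho(e_A)^-1 = (e_A)^2 * rho(e_A) with (e_A)^2 = +1 or -1, so the coefficient of e_A in the preimage is (e_A)^2 * tr(M rho(e_A))/4.
Nonzero projections over blades of grade <= 2: e2: (e2)^2 = -1, tr(M rho(e2)) = -6, coefficient 3/2; e3: (e3)^2 = -1, tr(M rho(e3)) = -20/3, coefficient 5/3; e14: (e14)^2 = +1, tr(M rho(e14)) = -16/3, coefficient -4/3; e24: (e24)^2 = -1, tr(M rho(e24)) = 20/3, coefficient -5/3. Every other blade of grade <= 2 projects to 0.
Answer: 3/2*e2 + 5/3*e3 - 4/3*e14 - 5/3*e24


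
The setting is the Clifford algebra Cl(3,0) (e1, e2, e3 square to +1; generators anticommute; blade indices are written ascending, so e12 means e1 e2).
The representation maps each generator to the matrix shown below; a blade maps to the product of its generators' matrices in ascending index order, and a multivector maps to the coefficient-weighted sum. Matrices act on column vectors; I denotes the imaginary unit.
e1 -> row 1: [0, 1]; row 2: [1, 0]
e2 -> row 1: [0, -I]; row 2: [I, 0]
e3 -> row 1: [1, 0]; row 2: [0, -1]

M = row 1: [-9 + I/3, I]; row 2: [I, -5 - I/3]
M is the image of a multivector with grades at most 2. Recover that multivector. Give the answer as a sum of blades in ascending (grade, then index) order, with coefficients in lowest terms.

Method: 1, rho(e1), rho(e2), rho(e3) form a trace-orthogonal basis of the 2x2 complex matrices (tr(X Y) = 2 if X = Y, else 0), so M = m0*1 + m1*rho(e1) + m2*rho(e2) + m3*rho(e3) with m0 = tr(M)/2 = -7, m1 = tr(M rho(e1))/2 = I, m2 = tr(M rho(e2))/2 = 0, m3 = tr(M rho(e3))/2 = -2 + I/3.
Multiplying table entries, the bivector images are rho(e12) = I*rho(e3), rho(e13) = -I*rho(e2), rho(e23) = I*rho(e1); with real blade coefficients the real parts of m0..m3 are the coefficients of 1, e1, e2, e3 and the imaginary parts give the bivectors (e23: Im m1, e13: -Im m2, e12: Im m3).
Answer: -7 - 2*e3 + 1/3*e12 + e23


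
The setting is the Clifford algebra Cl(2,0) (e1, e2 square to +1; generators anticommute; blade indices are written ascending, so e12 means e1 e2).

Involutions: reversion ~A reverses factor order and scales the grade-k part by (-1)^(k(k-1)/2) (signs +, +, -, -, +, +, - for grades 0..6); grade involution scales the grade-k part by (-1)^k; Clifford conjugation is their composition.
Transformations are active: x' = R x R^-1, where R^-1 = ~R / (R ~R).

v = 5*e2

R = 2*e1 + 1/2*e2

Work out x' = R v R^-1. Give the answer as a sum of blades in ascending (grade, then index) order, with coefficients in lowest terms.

~R = 2*e1 + 1/2*e2, and R ~R = 17/4, so R^-1 = ~R / (17/4).
R v = 5/2 + 10*e12
Answer: 40/17*e1 - 75/17*e2


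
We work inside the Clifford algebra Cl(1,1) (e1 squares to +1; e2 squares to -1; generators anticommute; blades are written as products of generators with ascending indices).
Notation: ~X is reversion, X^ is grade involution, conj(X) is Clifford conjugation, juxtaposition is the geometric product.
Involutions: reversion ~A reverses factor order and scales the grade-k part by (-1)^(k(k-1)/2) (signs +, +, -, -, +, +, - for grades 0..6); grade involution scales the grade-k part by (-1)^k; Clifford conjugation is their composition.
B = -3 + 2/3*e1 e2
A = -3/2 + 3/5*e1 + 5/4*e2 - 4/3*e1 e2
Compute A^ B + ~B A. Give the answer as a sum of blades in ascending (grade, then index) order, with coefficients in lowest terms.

first term: 65/18 + 29/30*e1 + 67/20*e2 + 3*e1 e2
second term: 97/18 - 29/30*e1 - 67/20*e2 + 5*e1 e2
Answer: 9 + 8*e1 e2


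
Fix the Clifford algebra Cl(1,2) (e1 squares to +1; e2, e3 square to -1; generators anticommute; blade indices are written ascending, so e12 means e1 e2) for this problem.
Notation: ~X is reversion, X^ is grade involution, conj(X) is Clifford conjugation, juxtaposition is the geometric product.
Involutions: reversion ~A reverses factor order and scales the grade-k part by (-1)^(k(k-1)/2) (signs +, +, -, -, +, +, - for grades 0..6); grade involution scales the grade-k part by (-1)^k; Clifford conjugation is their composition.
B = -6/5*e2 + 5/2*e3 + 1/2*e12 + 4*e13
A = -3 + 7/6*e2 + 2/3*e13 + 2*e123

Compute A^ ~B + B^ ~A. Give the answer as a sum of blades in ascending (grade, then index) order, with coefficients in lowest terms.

first term: -61/15 - 13/12*e1 - 22/5*e2 - 13/2*e3 + 13/2*e12 + 72/5*e13 - 13/4*e23 - 58/15*e123
second term: -61/15 + 13/12*e1 + 22/5*e2 + 13/2*e3 - 13/2*e12 - 72/5*e13 + 13/4*e23 - 58/15*e123
Answer: -122/15 - 116/15*e123


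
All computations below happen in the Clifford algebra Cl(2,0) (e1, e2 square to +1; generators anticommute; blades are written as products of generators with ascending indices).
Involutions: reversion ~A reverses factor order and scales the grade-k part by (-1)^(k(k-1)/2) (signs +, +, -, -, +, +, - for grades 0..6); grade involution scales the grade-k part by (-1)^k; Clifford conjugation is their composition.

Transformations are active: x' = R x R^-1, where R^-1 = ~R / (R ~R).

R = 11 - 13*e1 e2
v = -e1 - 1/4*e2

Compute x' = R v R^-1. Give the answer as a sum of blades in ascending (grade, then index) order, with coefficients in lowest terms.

~R = 11 + 13*e1 e2, and R ~R = 290, so R^-1 = ~R / (290).
R v = -31/4*e1 - 63/4*e2
Answer: 239/580*e1 - 137/145*e2


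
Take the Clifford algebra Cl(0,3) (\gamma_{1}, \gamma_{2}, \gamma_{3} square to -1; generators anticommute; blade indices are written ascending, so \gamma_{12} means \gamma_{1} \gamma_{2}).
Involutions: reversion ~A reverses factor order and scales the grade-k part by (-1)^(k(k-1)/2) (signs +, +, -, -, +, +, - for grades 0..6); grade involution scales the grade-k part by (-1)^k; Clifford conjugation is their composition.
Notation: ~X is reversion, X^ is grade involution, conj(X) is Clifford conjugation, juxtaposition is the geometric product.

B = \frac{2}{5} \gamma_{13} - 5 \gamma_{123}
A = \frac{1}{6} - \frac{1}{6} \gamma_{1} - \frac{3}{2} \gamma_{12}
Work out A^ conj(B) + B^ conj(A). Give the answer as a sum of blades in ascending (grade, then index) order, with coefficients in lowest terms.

first term: -\frac{223}{30} \gamma_{3} - \frac{1}{15} \gamma_{13} + \frac{43}{30} \gamma_{23} - \frac{5}{6} \gamma_{123}
second term: -\frac{223}{30} \gamma_{3} + \frac{1}{15} \gamma_{13} - \frac{43}{30} \gamma_{23} + \frac{5}{6} \gamma_{123}
Answer: -\frac{223}{15} \gamma_{3}


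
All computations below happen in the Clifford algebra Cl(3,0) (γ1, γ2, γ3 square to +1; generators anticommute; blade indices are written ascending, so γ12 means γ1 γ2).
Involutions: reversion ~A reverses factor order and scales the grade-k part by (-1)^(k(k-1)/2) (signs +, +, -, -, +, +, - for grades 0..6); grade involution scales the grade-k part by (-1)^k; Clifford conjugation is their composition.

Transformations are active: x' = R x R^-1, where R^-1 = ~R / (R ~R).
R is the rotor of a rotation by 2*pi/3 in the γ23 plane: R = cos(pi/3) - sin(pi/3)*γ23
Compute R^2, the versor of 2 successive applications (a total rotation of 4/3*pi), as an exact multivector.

Because a rotor carries half the rotation angle, composing 2 copies of this γ23-plane rotor multiplies the phase: 2*(pi/3) = 2*pi/3, hence R^2 = cos(2*pi/3) - sin(2*pi/3)*γ23.
cos(2*pi/3) = -1/2 and sin(2*pi/3) = sqrt(3)/2, so R^2 = -1/2 - sqrt(3)/2*γ23. The net rotation is 4/3*pi; the rotor keeps the half-angle phase exactly.
Answer: -1/2 - sqrt(3)/2*γ23


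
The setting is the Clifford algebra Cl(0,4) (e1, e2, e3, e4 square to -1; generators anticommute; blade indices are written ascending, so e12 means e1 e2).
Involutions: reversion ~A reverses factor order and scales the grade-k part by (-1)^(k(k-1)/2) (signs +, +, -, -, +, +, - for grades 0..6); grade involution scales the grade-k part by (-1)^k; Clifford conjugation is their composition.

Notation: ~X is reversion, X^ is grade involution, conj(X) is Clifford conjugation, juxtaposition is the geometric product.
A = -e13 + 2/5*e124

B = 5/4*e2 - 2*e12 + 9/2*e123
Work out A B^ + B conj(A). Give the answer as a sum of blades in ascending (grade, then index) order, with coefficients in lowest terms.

first term: 9/2*e2 + 4/5*e4 - 1/2*e14 - 2*e23 - 9/5*e34 - 5/4*e123
second term: 9/2*e2 + 4/5*e4 + 1/2*e14 - 2*e23 - 9/5*e34 - 5/4*e123
Answer: 9*e2 + 8/5*e4 - 4*e23 - 18/5*e34 - 5/2*e123


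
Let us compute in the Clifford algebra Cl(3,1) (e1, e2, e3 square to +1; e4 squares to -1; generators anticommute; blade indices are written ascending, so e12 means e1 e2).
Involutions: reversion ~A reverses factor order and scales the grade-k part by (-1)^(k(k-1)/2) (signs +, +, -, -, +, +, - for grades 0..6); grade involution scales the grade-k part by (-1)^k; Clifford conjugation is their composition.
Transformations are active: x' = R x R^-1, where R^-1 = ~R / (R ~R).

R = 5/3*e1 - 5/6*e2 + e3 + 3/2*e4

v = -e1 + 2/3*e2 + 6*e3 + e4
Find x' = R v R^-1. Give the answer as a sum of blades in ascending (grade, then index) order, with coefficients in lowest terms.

~R = 5/3*e1 - 5/6*e2 + e3 + 3/2*e4, and R ~R = 20/9, so R^-1 = ~R / (20/9).
R v = 41/18 + 5/18*e12 + 11*e13 + 19/6*e14 - 17/3*e23 - 11/6*e24 - 8*e34
Answer: 53/12*e1 - 19/8*e2 - 79/20*e3 + 83/40*e4


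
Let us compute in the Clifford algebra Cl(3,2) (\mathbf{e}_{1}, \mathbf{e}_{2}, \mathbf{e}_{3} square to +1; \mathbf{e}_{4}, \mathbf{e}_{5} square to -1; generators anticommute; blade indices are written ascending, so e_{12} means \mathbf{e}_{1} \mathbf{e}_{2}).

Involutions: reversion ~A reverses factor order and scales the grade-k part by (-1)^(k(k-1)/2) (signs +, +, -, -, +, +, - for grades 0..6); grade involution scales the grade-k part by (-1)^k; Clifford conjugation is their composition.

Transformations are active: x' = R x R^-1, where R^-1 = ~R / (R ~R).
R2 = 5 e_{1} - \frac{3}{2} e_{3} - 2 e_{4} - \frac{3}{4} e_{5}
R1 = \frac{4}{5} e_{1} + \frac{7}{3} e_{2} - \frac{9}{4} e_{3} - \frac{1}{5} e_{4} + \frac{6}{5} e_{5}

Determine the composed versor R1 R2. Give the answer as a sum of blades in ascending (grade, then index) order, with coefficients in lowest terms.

Distribute over the terms of R2 (each basis-blade product reordered to ascending indices, repeated generators contracted through their squares):
R1 (5 e_{1}) = 4 - \frac{35}{3} e_{12} + \frac{45}{4} e_{13} + e_{14} - 6 e_{15}
R1 (-\frac{3}{2} e_{3}) = \frac{27}{8} - \frac{6}{5} e_{13} - \frac{7}{2} e_{23} - \frac{3}{10} e_{34} + \frac{9}{5} e_{35}
R1 (-2 e_{4}) = -\frac{2}{5} - \frac{8}{5} e_{14} - \frac{14}{3} e_{24} + \frac{9}{2} e_{34} + \frac{12}{5} e_{45}
R1 (-\frac{3}{4} e_{5}) = \frac{9}{10} - \frac{3}{5} e_{15} - \frac{7}{4} e_{25} + \frac{27}{16} e_{35} + \frac{3}{20} e_{45}
Summing the partial products and collecting blades:
Answer: \frac{63}{8} - \frac{35}{3} e_{12} + \frac{201}{20} e_{13} - \frac{3}{5} e_{14} - \frac{33}{5} e_{15} - \frac{7}{2} e_{23} - \frac{14}{3} e_{24} - \frac{7}{4} e_{25} + \frac{21}{5} e_{34} + \frac{279}{80} e_{35} + \frac{51}{20} e_{45}


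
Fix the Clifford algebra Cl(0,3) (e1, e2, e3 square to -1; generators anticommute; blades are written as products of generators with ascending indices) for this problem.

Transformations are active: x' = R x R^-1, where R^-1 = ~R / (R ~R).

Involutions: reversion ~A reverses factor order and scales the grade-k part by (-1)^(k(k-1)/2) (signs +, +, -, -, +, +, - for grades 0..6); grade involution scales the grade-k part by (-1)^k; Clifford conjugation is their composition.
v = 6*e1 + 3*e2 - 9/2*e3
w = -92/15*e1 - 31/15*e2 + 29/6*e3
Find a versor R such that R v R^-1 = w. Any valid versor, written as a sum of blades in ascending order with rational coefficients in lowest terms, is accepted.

Here q(v) = q(w) = -261/4; the classical choice R = v + w = -2/15*e1 + 14/15*e2 + 1/3*e3 then realises v -> w under the sandwich.
Answer: -2/15*e1 + 14/15*e2 + 1/3*e3


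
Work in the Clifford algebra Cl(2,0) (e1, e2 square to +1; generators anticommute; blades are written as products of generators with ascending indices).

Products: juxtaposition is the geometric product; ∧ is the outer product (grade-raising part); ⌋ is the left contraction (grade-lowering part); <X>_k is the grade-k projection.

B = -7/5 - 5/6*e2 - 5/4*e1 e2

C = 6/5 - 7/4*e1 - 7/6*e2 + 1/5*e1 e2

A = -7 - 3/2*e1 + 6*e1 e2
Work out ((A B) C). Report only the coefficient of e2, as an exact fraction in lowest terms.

step 1: 173/10 - 29/10*e1 + 185/24*e2 + 8/5*e1 e2
step 2: 59479/3600 - 11149/300*e1 - 1307/150*e2 + 53407/2400*e1 e2
Answer: -1307/150


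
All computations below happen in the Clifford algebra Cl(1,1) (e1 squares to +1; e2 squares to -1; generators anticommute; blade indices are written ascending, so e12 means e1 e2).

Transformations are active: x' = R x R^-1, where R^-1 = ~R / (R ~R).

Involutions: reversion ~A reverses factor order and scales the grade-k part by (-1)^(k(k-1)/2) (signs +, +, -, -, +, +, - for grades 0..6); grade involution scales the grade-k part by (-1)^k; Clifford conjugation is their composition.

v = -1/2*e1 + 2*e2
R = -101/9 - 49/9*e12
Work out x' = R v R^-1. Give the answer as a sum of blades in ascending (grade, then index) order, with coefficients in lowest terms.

~R = -101/9 + 49/9*e12, and R ~R = 2600/27, so R^-1 = ~R / (2600/27).
R v = 33/2*e1 - 151/6*e2
Answer: -8699/2600*e1 + 10051/2600*e2


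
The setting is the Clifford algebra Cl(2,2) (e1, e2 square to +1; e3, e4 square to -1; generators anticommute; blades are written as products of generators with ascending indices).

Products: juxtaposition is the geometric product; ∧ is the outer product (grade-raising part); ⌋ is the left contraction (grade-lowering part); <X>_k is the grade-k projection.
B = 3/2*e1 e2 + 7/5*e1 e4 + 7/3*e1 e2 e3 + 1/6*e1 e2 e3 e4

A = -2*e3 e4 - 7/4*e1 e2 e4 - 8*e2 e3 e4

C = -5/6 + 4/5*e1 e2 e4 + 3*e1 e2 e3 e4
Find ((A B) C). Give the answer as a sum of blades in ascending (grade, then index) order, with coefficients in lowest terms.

step 1: -4/3*e1 + 49/20*e2 + 7/24*e3 + 21/8*e4 + 1/3*e1 e2 + 14/5*e1 e3 + 56/3*e1 e4 - 49/12*e3 e4 - 56/5*e1 e2 e3 - 14/3*e1 e2 e4 + 12*e1 e3 e4 - 3*e1 e2 e3 e4
step 2: -191/15 + 10/9*e1 - 2119/40*e2 + 8177/720*e3 - 8653/240*e4 + 1777/180*e1 e2 - 7/3*e1 e3 - 3941/225*e1 e4 + 232/5*e2 e3 - 142/15*e2 e4 + 20453/1800*e3 e4 + 819/40*e1 e2 e3 + 217/72*e1 e2 e4 - 347/20*e1 e3 e4 - 44/25*e2 e3 e4 + 41/15*e1 e2 e3 e4
Answer: -191/15 + 10/9*e1 - 2119/40*e2 + 8177/720*e3 - 8653/240*e4 + 1777/180*e1 e2 - 7/3*e1 e3 - 3941/225*e1 e4 + 232/5*e2 e3 - 142/15*e2 e4 + 20453/1800*e3 e4 + 819/40*e1 e2 e3 + 217/72*e1 e2 e4 - 347/20*e1 e3 e4 - 44/25*e2 e3 e4 + 41/15*e1 e2 e3 e4
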